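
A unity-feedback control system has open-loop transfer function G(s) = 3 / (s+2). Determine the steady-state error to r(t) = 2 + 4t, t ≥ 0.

System type = 0 (no poles at s=0). Taking each input component in turn:
  • 2: e_ss = 2/(1+K_p) with K_p=1.5 → 0.8.
  • 4t: a type-0 system cannot track it, e_ss → ∞.
The unbounded component dominates.

infinity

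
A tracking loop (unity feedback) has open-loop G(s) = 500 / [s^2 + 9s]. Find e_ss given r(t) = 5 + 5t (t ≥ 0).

Lowest-order denominator term is 9s, so the open loop has 1 pole at the origin → type 1 system. Treating each term separately:
  • 5: tracked with zero error.
  • 5t: e_ss = 5/K_v with K_v=500/9 → 0.09.
Total e_ss = 0.09.

0.09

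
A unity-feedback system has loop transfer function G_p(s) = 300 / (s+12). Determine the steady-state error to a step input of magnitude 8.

No free integrators in G_p(s): this is a type 0 system.
K_p = lim_{s→0} G_p(s) = 300 / (12) = 25.
e_ss = 8/(1 + K_p) = 8/26 = 4/13.

4/13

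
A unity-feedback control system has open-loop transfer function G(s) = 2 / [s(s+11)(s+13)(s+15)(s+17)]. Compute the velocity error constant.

G(s) has one factor of s in the denominator, so the system is type 1.
K_v = lim_{s→0} s·G(s) = 2 / (11·13·15·17) = 2/36465.

2/36465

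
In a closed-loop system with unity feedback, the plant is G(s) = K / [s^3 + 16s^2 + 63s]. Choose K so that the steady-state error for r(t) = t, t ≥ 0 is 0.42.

150

Lowest-order denominator term is 63s, so the open loop has 1 pole at the origin → type 1 system.
K_v = lim_{s→0} s·G(s) = K / 63 = (1/63)·K.
e_ss = 1/K_v = 0.42 ⇒ K_v = 50/21 ⇒ K = (50/21)/(1/63) = 150.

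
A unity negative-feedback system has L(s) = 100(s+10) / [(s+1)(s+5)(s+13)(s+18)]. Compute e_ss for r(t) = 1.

117/217

L(s) has no factors of s in the denominator, so the system is type 0.
K_p = lim_{s→0} L(s) = 100·10 / (1·5·13·18) = 100/117.
e_ss = 1/(1 + K_p) = 1/(217/117) = 117/217.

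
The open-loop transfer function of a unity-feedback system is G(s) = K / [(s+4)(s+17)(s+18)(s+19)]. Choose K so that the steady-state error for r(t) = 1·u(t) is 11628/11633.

10

The open loop has no poles at the origin → type 0 system.
K_p = lim_{s→0} G(s) = K / (4·17·18·19) = (1/23256)·K.
e_ss = 1/(1 + K_p) = 11628/11633 ⇒ 1 + (1/23256)·K = 11633/11628 ⇒ K = 10.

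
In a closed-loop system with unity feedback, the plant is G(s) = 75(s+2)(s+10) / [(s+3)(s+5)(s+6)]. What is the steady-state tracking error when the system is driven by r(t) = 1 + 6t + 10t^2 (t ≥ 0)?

infinity

The open loop has no poles at the origin → type 0 system. By superposition:
  • 1: e_ss = 1/(1+K_p) with K_p=50/3 → 3/53.
  • 6t: a type-0 system cannot track it, e_ss → ∞.
  • 10t^2: a type-0 system cannot track it, e_ss → ∞.
The unbounded component dominates.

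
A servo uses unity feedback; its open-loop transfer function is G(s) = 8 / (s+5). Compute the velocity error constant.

0

G(s) has no factors of s in the denominator, so the system is type 0.
K_v = lim_{s→0} s·G(s) = 0 (the extra factor of s kills the finite limit).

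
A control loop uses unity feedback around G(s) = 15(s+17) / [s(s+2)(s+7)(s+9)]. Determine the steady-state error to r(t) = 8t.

System type = 1 (one pole at s=0).
K_v = lim_{s→0} s·G(s) = 15·17 / (2·7·9) = 85/42.
e_ss = 8/K_v = 8/(85/42) = 336/85.

336/85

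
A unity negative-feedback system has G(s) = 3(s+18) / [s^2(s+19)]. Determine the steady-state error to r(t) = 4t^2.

76/27

Two free integrators in G(s): this is a type 2 system.
K_a = lim_{s→0} s^2·G(s) = 3·18 / (19) = 54/19.
r(t) = 4t^2 gives R(s) = 8/s^3.
e_ss = 8/K_a = 8/(54/19) = 76/27.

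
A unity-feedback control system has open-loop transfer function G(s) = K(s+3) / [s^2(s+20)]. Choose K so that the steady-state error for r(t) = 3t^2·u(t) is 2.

20

System type = 2 (two poles at s=0).
K_a = lim_{s→0} s^2·G(s) = K·3 / (20) = 0.15·K.
e_ss = 6/K_a = 2 ⇒ K_a = 3 ⇒ K = 3/0.15 = 20.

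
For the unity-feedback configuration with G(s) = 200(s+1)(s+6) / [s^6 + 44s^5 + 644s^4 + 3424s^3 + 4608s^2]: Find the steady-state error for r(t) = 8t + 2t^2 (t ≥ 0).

The denominator has no term below 4608s^2 — 2 poles at s=0, type 2. By superposition:
  • 8t: tracked with zero error.
  • 2t^2: e_ss = 4/K_a with K_a=25/96 → 15.36.
Total e_ss = 15.36.

15.36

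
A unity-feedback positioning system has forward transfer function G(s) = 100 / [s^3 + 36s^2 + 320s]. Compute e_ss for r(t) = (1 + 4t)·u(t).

Factoring s from the denominator leaves a polynomial with constant term 320, so the system is type 1. Treating each term separately:
  • 1: tracked with zero error.
  • 4t: e_ss = 4/K_v with K_v=0.3125 → 12.8.
Total e_ss = 12.8.

12.8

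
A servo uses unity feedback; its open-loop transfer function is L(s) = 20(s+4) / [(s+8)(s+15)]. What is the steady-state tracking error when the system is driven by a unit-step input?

0.6

No free integrators in L(s): this is a type 0 system.
K_p = lim_{s→0} L(s) = 20·4 / (8·15) = 2/3.
e_ss = 1/(1 + K_p) = 1/(5/3) = 0.6.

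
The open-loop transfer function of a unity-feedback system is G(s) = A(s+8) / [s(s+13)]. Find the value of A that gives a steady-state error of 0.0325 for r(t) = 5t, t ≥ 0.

250

System type = 1 (one pole at s=0).
K_v = lim_{s→0} s·G(s) = A·8 / (13) = (8/13)·A.
e_ss = 5/K_v = 0.0325 ⇒ K_v = 2000/13 ⇒ A = (2000/13)/(8/13) = 250.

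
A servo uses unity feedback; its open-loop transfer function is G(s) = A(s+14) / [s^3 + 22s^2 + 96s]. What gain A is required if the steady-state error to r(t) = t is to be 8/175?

150

The denominator has no term below 96s — 1 pole at s=0, type 1.
K_v = lim_{s→0} s·G(s) = A·14 / 96 = (7/48)·A.
e_ss = 1/K_v = 8/175 ⇒ K_v = 21.875 ⇒ A = 21.875/(7/48) = 150.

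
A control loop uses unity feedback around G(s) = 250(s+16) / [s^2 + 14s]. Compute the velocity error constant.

2000/7

Lowest-order denominator term is 14s, so the open loop has 1 pole at the origin → type 1 system.
K_v = lim_{s→0} s·G(s) = 250·16 / 14 = 2000/7.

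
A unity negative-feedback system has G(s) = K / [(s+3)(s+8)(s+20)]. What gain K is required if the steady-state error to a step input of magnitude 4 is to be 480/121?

No free integrators in G(s): this is a type 0 system.
K_p = lim_{s→0} G(s) = K / (3·8·20) = (1/480)·K.
e_ss = 4/(1 + K_p) = 480/121 ⇒ 1 + (1/480)·K = 121/120 ⇒ K = 4.

4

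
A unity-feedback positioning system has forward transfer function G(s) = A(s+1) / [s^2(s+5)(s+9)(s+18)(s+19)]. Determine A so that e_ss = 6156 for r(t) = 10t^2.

Two free integrators in G(s): this is a type 2 system.
K_a = lim_{s→0} s^2·G(s) = A·1 / (5·9·18·19) = (1/15390)·A.
e_ss = 20/K_a = 6156 ⇒ K_a = 5/1539 ⇒ A = (5/1539)/(1/15390) = 50.

50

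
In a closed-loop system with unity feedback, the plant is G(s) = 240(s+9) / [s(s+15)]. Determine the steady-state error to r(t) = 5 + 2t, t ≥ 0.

1/72

System type = 1 (one pole at s=0). By superposition:
  • 5: tracked with zero error.
  • 2t: e_ss = 2/K_v with K_v=144 → 1/72.
Total e_ss = 1/72.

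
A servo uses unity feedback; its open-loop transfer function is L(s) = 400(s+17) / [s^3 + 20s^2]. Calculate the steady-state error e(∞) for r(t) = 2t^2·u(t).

The denominator has no term below 20s^2 — 2 poles at s=0, type 2.
K_a = lim_{s→0} s^2·L(s) = 400·17 / 20 = 340.
r(t) = 2t^2 gives R(s) = 4/s^3.
e_ss = 4/K_a = 4/340 = 1/85.

1/85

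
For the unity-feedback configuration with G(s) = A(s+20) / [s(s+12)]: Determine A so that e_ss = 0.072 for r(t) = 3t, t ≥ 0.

25

G(s) has one factor of s in the denominator, so the system is type 1.
K_v = lim_{s→0} s·G(s) = A·20 / (12) = (5/3)·A.
e_ss = 3/K_v = 0.072 ⇒ K_v = 125/3 ⇒ A = (125/3)/(5/3) = 25.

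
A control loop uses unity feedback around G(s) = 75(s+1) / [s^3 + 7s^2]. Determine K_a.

The denominator has no term below 7s^2 — 2 poles at s=0, type 2.
K_a = lim_{s→0} s^2·G(s) = 75·1 / 7 = 75/7.

75/7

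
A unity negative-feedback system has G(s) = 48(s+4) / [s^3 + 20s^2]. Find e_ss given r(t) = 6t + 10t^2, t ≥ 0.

The denominator has no term below 20s^2 — 2 poles at s=0, type 2. Treating each term separately:
  • 6t: tracked with zero error.
  • 10t^2: e_ss = 20/K_a with K_a=9.6 → 25/12.
Total e_ss = 25/12.

25/12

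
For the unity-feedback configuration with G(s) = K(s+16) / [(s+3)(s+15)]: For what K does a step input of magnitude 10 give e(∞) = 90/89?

G(s) has no factors of s in the denominator, so the system is type 0.
K_p = lim_{s→0} G(s) = K·16 / (3·15) = (16/45)·K.
e_ss = 10/(1 + K_p) = 90/89 ⇒ 1 + (16/45)·K = 89/9 ⇒ K = 25.

25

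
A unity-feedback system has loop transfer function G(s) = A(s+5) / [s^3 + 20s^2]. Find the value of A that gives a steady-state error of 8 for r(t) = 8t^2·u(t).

8

Factoring s^2 from the denominator leaves a polynomial with constant term 20, so the system is type 2.
K_a = lim_{s→0} s^2·G(s) = A·5 / 20 = 0.25·A.
e_ss = 16/K_a = 8 ⇒ K_a = 2 ⇒ A = 2/0.25 = 8.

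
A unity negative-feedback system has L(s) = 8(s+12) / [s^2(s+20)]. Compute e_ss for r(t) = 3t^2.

Two free integrators in L(s): this is a type 2 system.
K_a = lim_{s→0} s^2·L(s) = 8·12 / (20) = 4.8.
r(t) = 3t^2 gives R(s) = 6/s^3.
e_ss = 6/K_a = 6/4.8 = 1.25.

1.25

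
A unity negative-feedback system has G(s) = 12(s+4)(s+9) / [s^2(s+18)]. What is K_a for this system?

G(s) has two factors of s in the denominator, so the system is type 2.
K_a = lim_{s→0} s^2·G(s) = 12·4·9 / (18) = 24.

24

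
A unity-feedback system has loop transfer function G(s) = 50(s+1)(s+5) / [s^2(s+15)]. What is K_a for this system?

50/3

Two free integrators in G(s): this is a type 2 system.
K_a = lim_{s→0} s^2·G(s) = 50·1·5 / (15) = 50/3.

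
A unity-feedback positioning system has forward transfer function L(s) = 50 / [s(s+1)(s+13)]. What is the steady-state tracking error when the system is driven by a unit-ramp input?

0.26

L(s) has one factor of s in the denominator, so the system is type 1.
K_v = lim_{s→0} s·L(s) = 50 / (1·13) = 50/13.
e_ss = 1/K_v = 1/(50/13) = 0.26.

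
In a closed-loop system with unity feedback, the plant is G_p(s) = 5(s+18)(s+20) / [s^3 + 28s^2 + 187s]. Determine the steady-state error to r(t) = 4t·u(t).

187/450

Lowest-order denominator term is 187s, so the open loop has 1 pole at the origin → type 1 system.
K_v = lim_{s→0} s·G_p(s) = 5·18·20 / 187 = 1800/187.
e_ss = 4/K_v = 4/(1800/187) = 187/450.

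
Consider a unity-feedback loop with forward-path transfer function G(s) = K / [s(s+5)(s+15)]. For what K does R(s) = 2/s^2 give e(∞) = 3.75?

System type = 1 (one pole at s=0).
K_v = lim_{s→0} s·G(s) = K / (5·15) = (1/75)·K.
e_ss = 2/K_v = 3.75 ⇒ K_v = 8/15 ⇒ K = (8/15)/(1/75) = 40.

40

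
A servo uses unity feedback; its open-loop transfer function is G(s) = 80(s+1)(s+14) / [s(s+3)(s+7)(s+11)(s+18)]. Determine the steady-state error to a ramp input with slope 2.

G(s) has one factor of s in the denominator, so the system is type 1.
K_v = lim_{s→0} s·G(s) = 80·1·14 / (3·7·11·18) = 80/297.
e_ss = 2/K_v = 2/(80/297) = 7.425.

7.425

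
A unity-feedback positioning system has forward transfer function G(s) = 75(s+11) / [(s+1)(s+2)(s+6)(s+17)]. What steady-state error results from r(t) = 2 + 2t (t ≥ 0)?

The open loop has no poles at the origin → type 0 system. Taking each input component in turn:
  • 2: e_ss = 2/(1+K_p) with K_p=275/68 → 136/343.
  • 2t: a type-0 system cannot track it, e_ss → ∞.
The unbounded component dominates.

infinity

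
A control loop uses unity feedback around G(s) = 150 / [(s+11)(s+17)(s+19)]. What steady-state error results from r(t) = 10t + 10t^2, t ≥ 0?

infinity

System type = 0 (no poles at s=0). Treating each term separately:
  • 10t: a type-0 system cannot track it, e_ss → ∞.
  • 10t^2: a type-0 system cannot track it, e_ss → ∞.
The unbounded component dominates.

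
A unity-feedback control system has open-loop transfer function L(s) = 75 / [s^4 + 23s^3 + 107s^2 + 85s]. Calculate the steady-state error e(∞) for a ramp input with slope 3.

3.4

Lowest-order denominator term is 85s, so the open loop has 1 pole at the origin → type 1 system.
K_v = lim_{s→0} s·L(s) = 75 / 85 = 15/17.
e_ss = 3/K_v = 3/(15/17) = 3.4.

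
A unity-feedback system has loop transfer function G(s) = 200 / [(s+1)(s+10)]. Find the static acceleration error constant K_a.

0

The open loop has no poles at the origin → type 0 system.
K_a = lim_{s→0} s^2·G(s) = 0 (the extra factor of s kills the finite limit).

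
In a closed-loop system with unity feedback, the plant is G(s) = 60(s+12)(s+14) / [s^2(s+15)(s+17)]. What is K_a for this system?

672/17

G(s) has two factors of s in the denominator, so the system is type 2.
K_a = lim_{s→0} s^2·G(s) = 60·12·14 / (15·17) = 672/17.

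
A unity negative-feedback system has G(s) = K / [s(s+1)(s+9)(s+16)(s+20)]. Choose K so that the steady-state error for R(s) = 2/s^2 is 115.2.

System type = 1 (one pole at s=0).
K_v = lim_{s→0} s·G(s) = K / (1·9·16·20) = (1/2880)·K.
e_ss = 2/K_v = 115.2 ⇒ K_v = 5/288 ⇒ K = (5/288)/(1/2880) = 50.

50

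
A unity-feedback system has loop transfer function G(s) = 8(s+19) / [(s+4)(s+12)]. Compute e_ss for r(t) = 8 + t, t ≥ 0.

System type = 0 (no poles at s=0). By superposition:
  • 8: e_ss = 8/(1+K_p) with K_p=19/6 → 1.92.
  • t: a type-0 system cannot track it, e_ss → ∞.
The unbounded component dominates.

infinity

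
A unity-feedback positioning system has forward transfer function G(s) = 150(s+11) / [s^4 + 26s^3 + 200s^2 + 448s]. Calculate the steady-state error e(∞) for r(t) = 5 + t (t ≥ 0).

The denominator has no term below 448s — 1 pole at s=0, type 1. Treating each term separately:
  • 5: tracked with zero error.
  • t: e_ss = 1/K_v with K_v=825/224 → 224/825.
Total e_ss = 224/825.

224/825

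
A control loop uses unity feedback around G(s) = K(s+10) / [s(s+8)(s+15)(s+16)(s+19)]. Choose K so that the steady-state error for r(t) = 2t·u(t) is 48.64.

150

The open loop has one pole at the origin → type 1 system.
K_v = lim_{s→0} s·G(s) = K·10 / (8·15·16·19) = (1/3648)·K.
e_ss = 2/K_v = 48.64 ⇒ K_v = 25/608 ⇒ K = (25/608)/(1/3648) = 150.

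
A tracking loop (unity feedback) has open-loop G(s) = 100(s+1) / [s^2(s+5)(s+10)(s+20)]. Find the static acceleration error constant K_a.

G(s) has two factors of s in the denominator, so the system is type 2.
K_a = lim_{s→0} s^2·G(s) = 100·1 / (5·10·20) = 0.1.

0.1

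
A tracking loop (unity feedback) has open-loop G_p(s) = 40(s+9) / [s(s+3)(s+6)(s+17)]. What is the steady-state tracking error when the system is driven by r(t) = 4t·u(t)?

3.4

The open loop has one pole at the origin → type 1 system.
K_v = lim_{s→0} s·G_p(s) = 40·9 / (3·6·17) = 20/17.
e_ss = 4/K_v = 4/(20/17) = 3.4.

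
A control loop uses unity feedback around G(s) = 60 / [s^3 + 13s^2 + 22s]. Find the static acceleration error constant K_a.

0

The denominator has no term below 22s — 1 pole at s=0, type 1.
K_a = lim_{s→0} s^2·G(s) = 0 (the extra factor of s kills the finite limit).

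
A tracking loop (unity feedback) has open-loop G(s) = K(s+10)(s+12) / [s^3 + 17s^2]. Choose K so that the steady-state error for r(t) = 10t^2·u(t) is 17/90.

15

Lowest-order denominator term is 17s^2, so the open loop has 2 poles at the origin → type 2 system.
K_a = lim_{s→0} s^2·G(s) = K·10·12 / 17 = (120/17)·K.
e_ss = 20/K_a = 17/90 ⇒ K_a = 1800/17 ⇒ K = (1800/17)/(120/17) = 15.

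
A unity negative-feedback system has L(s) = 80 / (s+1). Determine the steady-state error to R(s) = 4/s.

4/81

L(s) has no factors of s in the denominator, so the system is type 0.
K_p = lim_{s→0} L(s) = 80 / (1) = 80.
e_ss = 4/(1 + K_p) = 4/81.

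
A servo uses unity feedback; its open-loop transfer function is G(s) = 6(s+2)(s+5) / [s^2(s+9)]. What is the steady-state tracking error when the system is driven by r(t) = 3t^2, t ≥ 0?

0.9

The open loop has two poles at the origin → type 2 system.
K_a = lim_{s→0} s^2·G(s) = 6·2·5 / (9) = 20/3.
r(t) = 3t^2 gives R(s) = 6/s^3.
e_ss = 6/K_a = 6/(20/3) = 0.9.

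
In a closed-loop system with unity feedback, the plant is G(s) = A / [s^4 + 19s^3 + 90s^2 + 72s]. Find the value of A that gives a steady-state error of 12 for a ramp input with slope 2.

12

Factoring s from the denominator leaves a polynomial with constant term 72, so the system is type 1.
K_v = lim_{s→0} s·G(s) = A / 72 = (1/72)·A.
e_ss = 2/K_v = 12 ⇒ K_v = 1/6 ⇒ A = (1/6)/(1/72) = 12.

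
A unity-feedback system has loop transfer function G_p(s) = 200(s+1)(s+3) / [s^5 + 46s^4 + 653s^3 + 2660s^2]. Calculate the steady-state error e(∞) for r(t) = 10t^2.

Lowest-order denominator term is 2660s^2, so the open loop has 2 poles at the origin → type 2 system.
K_a = lim_{s→0} s^2·G_p(s) = 200·1·3 / 2660 = 30/133.
r(t) = 10t^2 gives R(s) = 20/s^3.
e_ss = 20/K_a = 20/(30/133) = 266/3.

266/3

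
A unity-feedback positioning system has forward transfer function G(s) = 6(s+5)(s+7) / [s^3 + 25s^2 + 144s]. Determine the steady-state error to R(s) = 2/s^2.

Lowest-order denominator term is 144s, so the open loop has 1 pole at the origin → type 1 system.
K_v = lim_{s→0} s·G(s) = 6·5·7 / 144 = 35/24.
e_ss = 2/K_v = 2/(35/24) = 48/35.

48/35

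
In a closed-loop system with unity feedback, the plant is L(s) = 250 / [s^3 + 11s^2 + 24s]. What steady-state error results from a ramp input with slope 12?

The denominator has no term below 24s — 1 pole at s=0, type 1.
K_v = lim_{s→0} s·L(s) = 250 / 24 = 125/12.
e_ss = 12/K_v = 12/(125/12) = 1.152.

1.152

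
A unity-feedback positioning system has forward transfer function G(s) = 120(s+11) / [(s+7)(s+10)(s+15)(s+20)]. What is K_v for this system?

System type = 0 (no poles at s=0).
K_v = lim_{s→0} s·G(s) = 0 (the extra factor of s kills the finite limit).

0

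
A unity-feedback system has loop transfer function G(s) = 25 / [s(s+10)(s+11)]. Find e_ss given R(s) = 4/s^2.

17.6

The open loop has one pole at the origin → type 1 system.
K_v = lim_{s→0} s·G(s) = 25 / (10·11) = 5/22.
e_ss = 4/K_v = 4/(5/22) = 17.6.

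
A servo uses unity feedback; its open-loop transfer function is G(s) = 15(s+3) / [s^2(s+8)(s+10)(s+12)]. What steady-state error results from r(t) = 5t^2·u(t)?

The open loop has two poles at the origin → type 2 system.
K_a = lim_{s→0} s^2·G(s) = 15·3 / (8·10·12) = 3/64.
r(t) = 5t^2 gives R(s) = 10/s^3.
e_ss = 10/K_a = 10/(3/64) = 640/3.

640/3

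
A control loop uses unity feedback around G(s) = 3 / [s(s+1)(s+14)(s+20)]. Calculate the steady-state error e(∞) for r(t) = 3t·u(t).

280

One free integrator in G(s): this is a type 1 system.
K_v = lim_{s→0} s·G(s) = 3 / (1·14·20) = 3/280.
e_ss = 3/K_v = 3/(3/280) = 280.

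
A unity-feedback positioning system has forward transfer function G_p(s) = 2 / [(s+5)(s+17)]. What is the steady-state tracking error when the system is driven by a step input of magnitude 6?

170/29

System type = 0 (no poles at s=0).
K_p = lim_{s→0} G_p(s) = 2 / (5·17) = 2/85.
e_ss = 6/(1 + K_p) = 6/(87/85) = 170/29.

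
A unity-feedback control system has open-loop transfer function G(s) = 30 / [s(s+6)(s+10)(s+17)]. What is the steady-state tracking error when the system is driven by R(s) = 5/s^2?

One free integrator in G(s): this is a type 1 system.
K_v = lim_{s→0} s·G(s) = 30 / (6·10·17) = 1/34.
e_ss = 5/K_v = 5/(1/34) = 170.

170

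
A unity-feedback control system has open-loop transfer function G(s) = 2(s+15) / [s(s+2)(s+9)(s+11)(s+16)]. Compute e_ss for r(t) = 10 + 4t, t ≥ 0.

G(s) has one factor of s in the denominator, so the system is type 1. Taking each input component in turn:
  • 10: tracked with zero error.
  • 4t: e_ss = 4/K_v with K_v=5/528 → 422.4.
Total e_ss = 422.4.

422.4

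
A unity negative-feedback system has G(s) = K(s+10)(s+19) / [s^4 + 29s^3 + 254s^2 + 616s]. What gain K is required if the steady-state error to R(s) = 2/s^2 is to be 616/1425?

Lowest-order denominator term is 616s, so the open loop has 1 pole at the origin → type 1 system.
K_v = lim_{s→0} s·G(s) = K·10·19 / 616 = (95/308)·K.
e_ss = 2/K_v = 616/1425 ⇒ K_v = 1425/308 ⇒ K = (1425/308)/(95/308) = 15.

15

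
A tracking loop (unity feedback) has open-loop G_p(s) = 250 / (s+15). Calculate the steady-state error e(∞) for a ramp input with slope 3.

G_p(s) has no factors of s in the denominator, so the system is type 0.
K_v = lim_{s→0} s·G_p(s) = 0; the steady-state error to this ramp input grows without bound.

infinity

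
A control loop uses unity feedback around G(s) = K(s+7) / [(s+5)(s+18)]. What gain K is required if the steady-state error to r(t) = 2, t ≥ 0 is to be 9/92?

250

G(s) has no factors of s in the denominator, so the system is type 0.
K_p = lim_{s→0} G(s) = K·7 / (5·18) = (7/90)·K.
e_ss = 2/(1 + K_p) = 9/92 ⇒ 1 + (7/90)·K = 184/9 ⇒ K = 250.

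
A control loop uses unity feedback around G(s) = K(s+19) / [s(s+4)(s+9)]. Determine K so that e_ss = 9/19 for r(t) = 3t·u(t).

12

The open loop has one pole at the origin → type 1 system.
K_v = lim_{s→0} s·G(s) = K·19 / (4·9) = (19/36)·K.
e_ss = 3/K_v = 9/19 ⇒ K_v = 19/3 ⇒ K = (19/3)/(19/36) = 12.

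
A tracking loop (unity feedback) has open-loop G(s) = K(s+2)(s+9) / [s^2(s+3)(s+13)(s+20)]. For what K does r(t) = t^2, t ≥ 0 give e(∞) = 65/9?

The open loop has two poles at the origin → type 2 system.
K_a = lim_{s→0} s^2·G(s) = K·2·9 / (3·13·20) = (3/130)·K.
e_ss = 2/K_a = 65/9 ⇒ K_a = 18/65 ⇒ K = (18/65)/(3/130) = 12.

12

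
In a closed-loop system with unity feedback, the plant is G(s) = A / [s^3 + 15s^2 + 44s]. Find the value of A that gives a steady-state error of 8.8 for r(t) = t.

Factoring s from the denominator leaves a polynomial with constant term 44, so the system is type 1.
K_v = lim_{s→0} s·G(s) = A / 44 = (1/44)·A.
e_ss = 1/K_v = 8.8 ⇒ K_v = 5/44 ⇒ A = (5/44)/(1/44) = 5.

5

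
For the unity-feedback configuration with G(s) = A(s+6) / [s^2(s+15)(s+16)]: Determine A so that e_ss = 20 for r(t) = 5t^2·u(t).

System type = 2 (two poles at s=0).
K_a = lim_{s→0} s^2·G(s) = A·6 / (15·16) = 0.025·A.
e_ss = 10/K_a = 20 ⇒ K_a = 0.5 ⇒ A = 0.5/0.025 = 20.

20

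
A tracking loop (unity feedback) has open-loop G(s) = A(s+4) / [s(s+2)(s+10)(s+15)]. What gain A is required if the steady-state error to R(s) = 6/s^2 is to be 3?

System type = 1 (one pole at s=0).
K_v = lim_{s→0} s·G(s) = A·4 / (2·10·15) = (1/75)·A.
e_ss = 6/K_v = 3 ⇒ K_v = 2 ⇒ A = 2/(1/75) = 150.

150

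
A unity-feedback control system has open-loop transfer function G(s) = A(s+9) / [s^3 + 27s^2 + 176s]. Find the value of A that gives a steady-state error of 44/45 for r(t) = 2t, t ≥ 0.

40

The denominator has no term below 176s — 1 pole at s=0, type 1.
K_v = lim_{s→0} s·G(s) = A·9 / 176 = (9/176)·A.
e_ss = 2/K_v = 44/45 ⇒ K_v = 45/22 ⇒ A = (45/22)/(9/176) = 40.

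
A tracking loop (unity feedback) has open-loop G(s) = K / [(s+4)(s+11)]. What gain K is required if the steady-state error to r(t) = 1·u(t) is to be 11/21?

40

The open loop has no poles at the origin → type 0 system.
K_p = lim_{s→0} G(s) = K / (4·11) = (1/44)·K.
e_ss = 1/(1 + K_p) = 11/21 ⇒ 1 + (1/44)·K = 21/11 ⇒ K = 40.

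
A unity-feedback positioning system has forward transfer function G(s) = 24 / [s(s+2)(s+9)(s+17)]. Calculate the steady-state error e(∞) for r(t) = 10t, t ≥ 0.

127.5

One free integrator in G(s): this is a type 1 system.
K_v = lim_{s→0} s·G(s) = 24 / (2·9·17) = 4/51.
e_ss = 10/K_v = 10/(4/51) = 127.5.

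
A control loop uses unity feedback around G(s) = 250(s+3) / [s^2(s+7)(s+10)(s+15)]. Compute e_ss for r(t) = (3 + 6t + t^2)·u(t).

2.8

The open loop has two poles at the origin → type 2 system. Treating each term separately:
  • 3: tracked with zero error.
  • 6t: tracked with zero error.
  • t^2: e_ss = 2/K_a with K_a=5/7 → 2.8.
Total e_ss = 2.8.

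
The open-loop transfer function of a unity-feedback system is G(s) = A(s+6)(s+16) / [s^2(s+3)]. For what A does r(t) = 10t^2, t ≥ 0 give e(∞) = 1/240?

150

The open loop has two poles at the origin → type 2 system.
K_a = lim_{s→0} s^2·G(s) = A·6·16 / (3) = 32·A.
e_ss = 20/K_a = 1/240 ⇒ K_a = 4800 ⇒ A = 4800/32 = 150.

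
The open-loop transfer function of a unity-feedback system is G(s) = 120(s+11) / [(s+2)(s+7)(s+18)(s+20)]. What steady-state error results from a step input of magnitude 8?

The open loop has no poles at the origin → type 0 system.
K_p = lim_{s→0} G(s) = 120·11 / (2·7·18·20) = 11/42.
e_ss = 8/(1 + K_p) = 8/(53/42) = 336/53.

336/53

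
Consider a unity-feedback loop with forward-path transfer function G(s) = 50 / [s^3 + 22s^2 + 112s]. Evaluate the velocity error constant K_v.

25/56

The denominator has no term below 112s — 1 pole at s=0, type 1.
K_v = lim_{s→0} s·G(s) = 50 / 112 = 25/56.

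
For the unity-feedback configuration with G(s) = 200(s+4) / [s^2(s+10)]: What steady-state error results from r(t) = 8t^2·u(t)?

The open loop has two poles at the origin → type 2 system.
K_a = lim_{s→0} s^2·G(s) = 200·4 / (10) = 80.
r(t) = 8t^2 gives R(s) = 16/s^3.
e_ss = 16/K_a = 16/80 = 0.2.

0.2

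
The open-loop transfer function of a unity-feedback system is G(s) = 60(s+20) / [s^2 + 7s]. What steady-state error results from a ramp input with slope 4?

Factoring s from the denominator leaves a polynomial with constant term 7, so the system is type 1.
K_v = lim_{s→0} s·G(s) = 60·20 / 7 = 1200/7.
e_ss = 4/K_v = 4/(1200/7) = 7/300.

7/300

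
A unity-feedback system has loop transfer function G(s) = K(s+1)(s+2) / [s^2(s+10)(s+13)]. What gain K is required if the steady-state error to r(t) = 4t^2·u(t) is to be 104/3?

System type = 2 (two poles at s=0).
K_a = lim_{s→0} s^2·G(s) = K·1·2 / (10·13) = (1/65)·K.
e_ss = 8/K_a = 104/3 ⇒ K_a = 3/13 ⇒ K = (3/13)/(1/65) = 15.

15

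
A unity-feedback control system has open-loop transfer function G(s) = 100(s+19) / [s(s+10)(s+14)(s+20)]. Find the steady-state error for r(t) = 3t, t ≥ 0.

84/19

One free integrator in G(s): this is a type 1 system.
K_v = lim_{s→0} s·G(s) = 100·19 / (10·14·20) = 19/28.
e_ss = 3/K_v = 3/(19/28) = 84/19.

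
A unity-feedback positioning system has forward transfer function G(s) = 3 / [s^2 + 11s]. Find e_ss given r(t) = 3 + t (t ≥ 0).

The denominator has no term below 11s — 1 pole at s=0, type 1. Treating each term separately:
  • 3: tracked with zero error.
  • t: e_ss = 1/K_v with K_v=3/11 → 11/3.
Total e_ss = 11/3.

11/3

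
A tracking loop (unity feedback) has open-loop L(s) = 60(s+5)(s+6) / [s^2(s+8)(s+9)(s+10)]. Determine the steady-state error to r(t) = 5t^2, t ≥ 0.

4

Two free integrators in L(s): this is a type 2 system.
K_a = lim_{s→0} s^2·L(s) = 60·5·6 / (8·9·10) = 2.5.
r(t) = 5t^2 gives R(s) = 10/s^3.
e_ss = 10/K_a = 10/2.5 = 4.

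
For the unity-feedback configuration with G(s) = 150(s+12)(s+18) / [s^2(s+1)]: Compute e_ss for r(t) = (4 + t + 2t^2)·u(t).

1/8100

System type = 2 (two poles at s=0). By superposition:
  • 4: tracked with zero error.
  • t: tracked with zero error.
  • 2t^2: e_ss = 4/K_a with K_a=32400 → 1/8100.
Total e_ss = 1/8100.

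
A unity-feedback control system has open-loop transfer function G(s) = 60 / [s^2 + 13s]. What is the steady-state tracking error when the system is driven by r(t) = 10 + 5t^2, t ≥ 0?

infinity

Lowest-order denominator term is 13s, so the open loop has 1 pole at the origin → type 1 system. By superposition:
  • 10: tracked with zero error.
  • 5t^2: a type-1 system cannot track it, e_ss → ∞.
The unbounded component dominates.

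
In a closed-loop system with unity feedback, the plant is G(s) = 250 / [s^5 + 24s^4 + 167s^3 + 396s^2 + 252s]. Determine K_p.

K_p = lim_{s→0} G(s); with 1 pole at the origin the limit diverges, so K_p = ∞.

infinity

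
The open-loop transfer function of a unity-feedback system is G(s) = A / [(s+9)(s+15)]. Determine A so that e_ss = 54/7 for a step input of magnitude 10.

The open loop has no poles at the origin → type 0 system.
K_p = lim_{s→0} G(s) = A / (9·15) = (1/135)·A.
e_ss = 10/(1 + K_p) = 54/7 ⇒ 1 + (1/135)·A = 35/27 ⇒ A = 40.

40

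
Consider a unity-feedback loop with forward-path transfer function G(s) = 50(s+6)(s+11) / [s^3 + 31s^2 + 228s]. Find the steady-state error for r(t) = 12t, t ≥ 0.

228/275

Lowest-order denominator term is 228s, so the open loop has 1 pole at the origin → type 1 system.
K_v = lim_{s→0} s·G(s) = 50·6·11 / 228 = 275/19.
e_ss = 12/K_v = 12/(275/19) = 228/275.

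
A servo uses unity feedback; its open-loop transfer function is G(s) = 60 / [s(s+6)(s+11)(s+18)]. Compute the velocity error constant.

5/99

The open loop has one pole at the origin → type 1 system.
K_v = lim_{s→0} s·G(s) = 60 / (6·11·18) = 5/99.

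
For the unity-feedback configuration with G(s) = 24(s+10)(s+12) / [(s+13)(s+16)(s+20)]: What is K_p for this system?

9/13

System type = 0 (no poles at s=0).
K_p = lim_{s→0} G(s) = 24·10·12 / (13·16·20) = 9/13.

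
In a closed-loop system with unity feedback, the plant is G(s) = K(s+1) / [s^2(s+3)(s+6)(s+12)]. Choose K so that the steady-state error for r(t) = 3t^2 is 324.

4

G(s) has two factors of s in the denominator, so the system is type 2.
K_a = lim_{s→0} s^2·G(s) = K·1 / (3·6·12) = (1/216)·K.
e_ss = 6/K_a = 324 ⇒ K_a = 1/54 ⇒ K = (1/54)/(1/216) = 4.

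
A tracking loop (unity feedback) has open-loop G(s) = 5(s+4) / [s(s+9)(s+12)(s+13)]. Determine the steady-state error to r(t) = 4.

0

System type = 1 (one pole at s=0).
A type-1 system has K_p = ∞, so it tracks a step input with zero steady-state error.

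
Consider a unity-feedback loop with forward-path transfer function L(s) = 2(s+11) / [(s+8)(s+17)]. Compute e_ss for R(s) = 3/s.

No free integrators in L(s): this is a type 0 system.
K_p = lim_{s→0} L(s) = 2·11 / (8·17) = 11/68.
e_ss = 3/(1 + K_p) = 3/(79/68) = 204/79.

204/79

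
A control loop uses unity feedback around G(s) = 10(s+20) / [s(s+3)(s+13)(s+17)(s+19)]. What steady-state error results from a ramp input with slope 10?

629.85

G(s) has one factor of s in the denominator, so the system is type 1.
K_v = lim_{s→0} s·G(s) = 10·20 / (3·13·17·19) = 200/12597.
e_ss = 10/K_v = 10/(200/12597) = 629.85.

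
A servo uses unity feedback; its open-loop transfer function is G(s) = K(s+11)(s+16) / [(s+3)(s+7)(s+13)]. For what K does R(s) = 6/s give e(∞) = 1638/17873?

The open loop has no poles at the origin → type 0 system.
K_p = lim_{s→0} G(s) = K·11·16 / (3·7·13) = (176/273)·K.
e_ss = 6/(1 + K_p) = 1638/17873 ⇒ 1 + (176/273)·K = 17873/273 ⇒ K = 100.

100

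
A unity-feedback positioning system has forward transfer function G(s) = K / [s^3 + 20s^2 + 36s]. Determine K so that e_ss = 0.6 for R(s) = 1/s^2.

Factoring s from the denominator leaves a polynomial with constant term 36, so the system is type 1.
K_v = lim_{s→0} s·G(s) = K / 36 = (1/36)·K.
e_ss = 1/K_v = 0.6 ⇒ K_v = 5/3 ⇒ K = (5/3)/(1/36) = 60.

60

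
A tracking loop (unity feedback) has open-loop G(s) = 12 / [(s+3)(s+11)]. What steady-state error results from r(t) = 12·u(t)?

No free integrators in G(s): this is a type 0 system.
K_p = lim_{s→0} G(s) = 12 / (3·11) = 4/11.
e_ss = 12/(1 + K_p) = 12/(15/11) = 8.8.

8.8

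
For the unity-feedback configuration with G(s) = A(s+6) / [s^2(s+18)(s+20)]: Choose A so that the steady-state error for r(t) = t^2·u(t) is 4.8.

25

System type = 2 (two poles at s=0).
K_a = lim_{s→0} s^2·G(s) = A·6 / (18·20) = (1/60)·A.
e_ss = 2/K_a = 4.8 ⇒ K_a = 5/12 ⇒ A = (5/12)/(1/60) = 25.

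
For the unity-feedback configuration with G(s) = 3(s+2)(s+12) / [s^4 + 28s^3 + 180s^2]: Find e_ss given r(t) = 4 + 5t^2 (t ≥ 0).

25

Factoring s^2 from the denominator leaves a polynomial with constant term 180, so the system is type 2. Treating each term separately:
  • 4: tracked with zero error.
  • 5t^2: e_ss = 10/K_a with K_a=0.4 → 25.
Total e_ss = 25.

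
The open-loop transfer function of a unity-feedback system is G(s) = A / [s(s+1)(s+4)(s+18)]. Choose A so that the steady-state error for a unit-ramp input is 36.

One free integrator in G(s): this is a type 1 system.
K_v = lim_{s→0} s·G(s) = A / (1·4·18) = (1/72)·A.
e_ss = 1/K_v = 36 ⇒ K_v = 1/36 ⇒ A = (1/36)/(1/72) = 2.

2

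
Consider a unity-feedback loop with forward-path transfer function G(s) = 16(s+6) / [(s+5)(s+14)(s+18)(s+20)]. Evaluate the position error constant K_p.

2/525

System type = 0 (no poles at s=0).
K_p = lim_{s→0} G(s) = 16·6 / (5·14·18·20) = 2/525.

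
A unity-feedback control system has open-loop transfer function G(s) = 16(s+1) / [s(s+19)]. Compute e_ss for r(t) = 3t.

3.5625

System type = 1 (one pole at s=0).
K_v = lim_{s→0} s·G(s) = 16·1 / (19) = 16/19.
e_ss = 3/K_v = 3/(16/19) = 3.5625.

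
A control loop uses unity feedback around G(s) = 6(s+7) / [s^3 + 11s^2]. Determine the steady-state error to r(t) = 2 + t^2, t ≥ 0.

11/21

Lowest-order denominator term is 11s^2, so the open loop has 2 poles at the origin → type 2 system. Taking each input component in turn:
  • 2: tracked with zero error.
  • t^2: e_ss = 2/K_a with K_a=42/11 → 11/21.
Total e_ss = 11/21.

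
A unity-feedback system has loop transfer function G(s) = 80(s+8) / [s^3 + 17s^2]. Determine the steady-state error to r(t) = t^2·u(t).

17/320

Factoring s^2 from the denominator leaves a polynomial with constant term 17, so the system is type 2.
K_a = lim_{s→0} s^2·G(s) = 80·8 / 17 = 640/17.
r(t) = t^2 gives R(s) = 2/s^3.
e_ss = 2/K_a = 2/(640/17) = 17/320.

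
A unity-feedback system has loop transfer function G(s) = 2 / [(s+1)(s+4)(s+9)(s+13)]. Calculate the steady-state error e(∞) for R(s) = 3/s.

G(s) has no factors of s in the denominator, so the system is type 0.
K_p = lim_{s→0} G(s) = 2 / (1·4·9·13) = 1/234.
e_ss = 3/(1 + K_p) = 3/(235/234) = 702/235.

702/235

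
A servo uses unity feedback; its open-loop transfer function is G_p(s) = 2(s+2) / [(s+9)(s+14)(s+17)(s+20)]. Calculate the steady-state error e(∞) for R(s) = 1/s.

10710/10711

G_p(s) has no factors of s in the denominator, so the system is type 0.
K_p = lim_{s→0} G_p(s) = 2·2 / (9·14·17·20) = 1/10710.
e_ss = 1/(1 + K_p) = 1/(10711/10710) = 10710/10711.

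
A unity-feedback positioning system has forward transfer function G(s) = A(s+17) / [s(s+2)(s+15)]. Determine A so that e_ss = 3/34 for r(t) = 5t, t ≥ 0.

G(s) has one factor of s in the denominator, so the system is type 1.
K_v = lim_{s→0} s·G(s) = A·17 / (2·15) = (17/30)·A.
e_ss = 5/K_v = 3/34 ⇒ K_v = 170/3 ⇒ A = (170/3)/(17/30) = 100.

100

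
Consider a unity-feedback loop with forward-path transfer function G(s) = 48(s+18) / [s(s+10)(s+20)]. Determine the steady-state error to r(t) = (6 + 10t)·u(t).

125/54

One free integrator in G(s): this is a type 1 system. By superposition:
  • 6: tracked with zero error.
  • 10t: e_ss = 10/K_v with K_v=4.32 → 125/54.
Total e_ss = 125/54.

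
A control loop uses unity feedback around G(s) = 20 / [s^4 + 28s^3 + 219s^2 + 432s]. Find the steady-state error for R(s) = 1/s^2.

Factoring s from the denominator leaves a polynomial with constant term 432, so the system is type 1.
K_v = lim_{s→0} s·G(s) = 20 / 432 = 5/108.
e_ss = 1/K_v = 1/(5/108) = 21.6.

21.6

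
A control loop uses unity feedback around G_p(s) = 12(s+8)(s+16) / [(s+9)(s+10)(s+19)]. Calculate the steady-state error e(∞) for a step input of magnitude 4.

1140/541

G_p(s) has no factors of s in the denominator, so the system is type 0.
K_p = lim_{s→0} G_p(s) = 12·8·16 / (9·10·19) = 256/285.
e_ss = 4/(1 + K_p) = 4/(541/285) = 1140/541.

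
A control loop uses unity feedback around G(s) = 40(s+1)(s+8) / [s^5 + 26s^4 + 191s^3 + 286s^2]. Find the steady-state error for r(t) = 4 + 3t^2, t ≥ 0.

5.3625

Factoring s^2 from the denominator leaves a polynomial with constant term 286, so the system is type 2. Taking each input component in turn:
  • 4: tracked with zero error.
  • 3t^2: e_ss = 6/K_a with K_a=160/143 → 5.3625.
Total e_ss = 5.3625.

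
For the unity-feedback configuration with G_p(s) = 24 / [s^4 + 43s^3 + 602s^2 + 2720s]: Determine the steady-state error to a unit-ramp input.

340/3

Factoring s from the denominator leaves a polynomial with constant term 2720, so the system is type 1.
K_v = lim_{s→0} s·G_p(s) = 24 / 2720 = 3/340.
e_ss = 1/K_v = 1/(3/340) = 340/3.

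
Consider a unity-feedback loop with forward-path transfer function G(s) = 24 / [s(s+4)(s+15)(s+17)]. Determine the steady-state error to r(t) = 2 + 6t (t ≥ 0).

One free integrator in G(s): this is a type 1 system. Taking each input component in turn:
  • 2: tracked with zero error.
  • 6t: e_ss = 6/K_v with K_v=2/85 → 255.
Total e_ss = 255.

255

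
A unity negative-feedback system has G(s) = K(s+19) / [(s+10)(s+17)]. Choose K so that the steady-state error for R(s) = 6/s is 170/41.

System type = 0 (no poles at s=0).
K_p = lim_{s→0} G(s) = K·19 / (10·17) = (19/170)·K.
e_ss = 6/(1 + K_p) = 170/41 ⇒ 1 + (19/170)·K = 123/85 ⇒ K = 4.

4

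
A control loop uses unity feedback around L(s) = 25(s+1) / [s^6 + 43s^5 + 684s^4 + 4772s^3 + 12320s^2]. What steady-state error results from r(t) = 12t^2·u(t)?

The denominator has no term below 12320s^2 — 2 poles at s=0, type 2.
K_a = lim_{s→0} s^2·L(s) = 25·1 / 12320 = 5/2464.
r(t) = 12t^2 gives R(s) = 24/s^3.
e_ss = 24/K_a = 24/(5/2464) = 11827.2.

11827.2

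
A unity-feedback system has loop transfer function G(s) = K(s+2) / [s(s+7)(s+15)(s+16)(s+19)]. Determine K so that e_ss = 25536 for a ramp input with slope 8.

5

G(s) has one factor of s in the denominator, so the system is type 1.
K_v = lim_{s→0} s·G(s) = K·2 / (7·15·16·19) = (1/15960)·K.
e_ss = 8/K_v = 25536 ⇒ K_v = 1/3192 ⇒ K = (1/3192)/(1/15960) = 5.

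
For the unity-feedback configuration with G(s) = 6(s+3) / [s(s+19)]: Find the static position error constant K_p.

K_p = lim_{s→0} G(s); with 1 pole at the origin the limit diverges, so K_p = ∞.

infinity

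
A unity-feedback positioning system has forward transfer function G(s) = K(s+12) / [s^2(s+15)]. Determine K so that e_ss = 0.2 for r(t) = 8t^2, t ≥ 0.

100

The open loop has two poles at the origin → type 2 system.
K_a = lim_{s→0} s^2·G(s) = K·12 / (15) = 0.8·K.
e_ss = 16/K_a = 0.2 ⇒ K_a = 80 ⇒ K = 80/0.8 = 100.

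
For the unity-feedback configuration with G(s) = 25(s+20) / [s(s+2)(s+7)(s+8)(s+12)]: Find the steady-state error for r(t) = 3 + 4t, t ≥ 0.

10.752

System type = 1 (one pole at s=0). Taking each input component in turn:
  • 3: tracked with zero error.
  • 4t: e_ss = 4/K_v with K_v=125/336 → 10.752.
Total e_ss = 10.752.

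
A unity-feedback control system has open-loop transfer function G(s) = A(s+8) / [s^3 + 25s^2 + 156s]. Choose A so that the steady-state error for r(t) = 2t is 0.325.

Factoring s from the denominator leaves a polynomial with constant term 156, so the system is type 1.
K_v = lim_{s→0} s·G(s) = A·8 / 156 = (2/39)·A.
e_ss = 2/K_v = 0.325 ⇒ K_v = 80/13 ⇒ A = (80/13)/(2/39) = 120.

120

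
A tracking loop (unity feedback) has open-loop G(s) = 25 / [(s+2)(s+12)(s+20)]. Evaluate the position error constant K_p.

No free integrators in G(s): this is a type 0 system.
K_p = lim_{s→0} G(s) = 25 / (2·12·20) = 5/96.

5/96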